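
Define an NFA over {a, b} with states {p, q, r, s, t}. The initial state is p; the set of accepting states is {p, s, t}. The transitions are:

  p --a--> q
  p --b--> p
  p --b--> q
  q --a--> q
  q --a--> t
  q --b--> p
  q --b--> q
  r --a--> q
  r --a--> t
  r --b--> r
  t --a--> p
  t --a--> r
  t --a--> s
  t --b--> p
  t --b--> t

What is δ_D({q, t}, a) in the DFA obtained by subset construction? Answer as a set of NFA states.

δ(q,a) = {q, t}; δ(t,a) = {p, r, s}.
Union: {p, q, r, s, t}.

{p, q, r, s, t}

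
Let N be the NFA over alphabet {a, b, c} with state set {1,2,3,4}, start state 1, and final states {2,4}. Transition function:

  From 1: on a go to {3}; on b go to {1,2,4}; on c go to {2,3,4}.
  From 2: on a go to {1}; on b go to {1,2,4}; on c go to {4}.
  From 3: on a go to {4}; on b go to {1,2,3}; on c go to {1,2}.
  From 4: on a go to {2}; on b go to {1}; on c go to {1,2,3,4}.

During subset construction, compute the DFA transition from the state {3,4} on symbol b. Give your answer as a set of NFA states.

{1,2,3}

δ(3,b) = {1,2,3}; δ(4,b) = {1}.
Union: {1,2,3}.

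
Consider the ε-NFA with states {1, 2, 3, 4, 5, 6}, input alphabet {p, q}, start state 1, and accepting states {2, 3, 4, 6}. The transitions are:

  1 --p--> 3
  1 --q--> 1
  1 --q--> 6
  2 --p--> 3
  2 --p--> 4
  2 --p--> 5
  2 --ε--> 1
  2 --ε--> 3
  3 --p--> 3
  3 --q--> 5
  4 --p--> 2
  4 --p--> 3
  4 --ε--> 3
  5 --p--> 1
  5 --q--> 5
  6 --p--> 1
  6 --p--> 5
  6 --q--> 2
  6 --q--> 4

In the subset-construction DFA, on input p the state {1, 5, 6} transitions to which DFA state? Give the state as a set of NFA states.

δ(1,p) = {3}; δ(5,p) = {1}; δ(6,p) = {1, 5}.
Union: {1, 3, 5}.

{1, 3, 5}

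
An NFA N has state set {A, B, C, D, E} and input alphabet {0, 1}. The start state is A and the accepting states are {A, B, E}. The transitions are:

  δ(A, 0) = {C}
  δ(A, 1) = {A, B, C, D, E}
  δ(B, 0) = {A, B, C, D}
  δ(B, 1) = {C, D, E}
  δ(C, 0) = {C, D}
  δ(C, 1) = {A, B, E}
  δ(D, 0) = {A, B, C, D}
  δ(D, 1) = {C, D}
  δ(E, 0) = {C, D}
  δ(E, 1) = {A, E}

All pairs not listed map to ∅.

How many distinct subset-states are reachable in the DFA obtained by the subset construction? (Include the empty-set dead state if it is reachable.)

Start state of the DFA: {A}.
{A} --0--> {C}  [new]
{A} --1--> {A, B, C, D, E}  [new]
{C} --0--> {C, D}  [new]
{C} --1--> {A, B, E}  [new]
{A, B, C, D, E} --0--> {A, B, C, D}  [new]
{A, B, C, D, E} --1--> {A, B, C, D, E}  [seen]
{C, D} --0--> {A, B, C, D}  [seen]
{C, D} --1--> {A, B, C, D, E}  [seen]
{A, B, E} --0--> {A, B, C, D}  [seen]
{A, B, E} --1--> {A, B, C, D, E}  [seen]
{A, B, C, D} --0--> {A, B, C, D}  [seen]
{A, B, C, D} --1--> {A, B, C, D, E}  [seen]
Reachable DFA states: {A}, {C}, {A, B, C, D, E}, {C, D}, {A, B, E}, {A, B, C, D}.

6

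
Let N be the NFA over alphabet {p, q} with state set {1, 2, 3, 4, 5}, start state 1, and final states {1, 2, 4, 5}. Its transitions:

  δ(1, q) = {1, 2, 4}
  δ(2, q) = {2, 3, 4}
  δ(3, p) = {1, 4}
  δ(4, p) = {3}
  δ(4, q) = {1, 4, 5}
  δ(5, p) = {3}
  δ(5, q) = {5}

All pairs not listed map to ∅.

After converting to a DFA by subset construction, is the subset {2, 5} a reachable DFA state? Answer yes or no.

no

Start state of the DFA: {1}.
{1} --p--> ∅  [new]
{1} --q--> {1, 2, 4}  [new]
∅ --p--> ∅  [seen]
∅ --q--> ∅  [seen]
{1, 2, 4} --p--> {3}  [new]
{1, 2, 4} --q--> {1, 2, 3, 4, 5}  [new]
{3} --p--> {1, 4}  [new]
{3} --q--> ∅  [seen]
{1, 2, 3, 4, 5} --p--> {1, 3, 4}  [new]
{1, 2, 3, 4, 5} --q--> {1, 2, 3, 4, 5}  [seen]
{1, 4} --p--> {3}  [seen]
{1, 4} --q--> {1, 2, 4, 5}  [new]
{1, 3, 4} --p--> {1, 3, 4}  [seen]
{1, 3, 4} --q--> {1, 2, 4, 5}  [seen]
{1, 2, 4, 5} --p--> {3}  [seen]
{1, 2, 4, 5} --q--> {1, 2, 3, 4, 5}  [seen]
Reachable DFA states: {1}, ∅, {1, 2, 4}, {3}, {1, 2, 3, 4, 5}, {1, 4}, {1, 3, 4}, {1, 2, 4, 5}.
{2, 5} is not among them.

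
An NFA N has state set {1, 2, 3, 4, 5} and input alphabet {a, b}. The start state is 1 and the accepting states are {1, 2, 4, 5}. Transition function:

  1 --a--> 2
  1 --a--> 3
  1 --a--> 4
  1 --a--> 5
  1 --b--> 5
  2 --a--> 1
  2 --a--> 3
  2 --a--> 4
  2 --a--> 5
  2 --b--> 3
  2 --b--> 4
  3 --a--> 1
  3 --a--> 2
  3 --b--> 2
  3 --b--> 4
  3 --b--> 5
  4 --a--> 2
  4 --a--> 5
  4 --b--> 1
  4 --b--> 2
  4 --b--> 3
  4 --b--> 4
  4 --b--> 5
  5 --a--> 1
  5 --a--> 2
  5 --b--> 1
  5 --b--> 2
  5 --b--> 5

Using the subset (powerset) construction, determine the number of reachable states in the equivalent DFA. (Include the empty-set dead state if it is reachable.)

Start state of the DFA: {1}.
{1} --a--> {2, 3, 4, 5}  [new]
{1} --b--> {5}  [new]
{2, 3, 4, 5} --a--> {1, 2, 3, 4, 5}  [new]
{2, 3, 4, 5} --b--> {1, 2, 3, 4, 5}  [seen]
{5} --a--> {1, 2}  [new]
{5} --b--> {1, 2, 5}  [new]
{1, 2, 3, 4, 5} --a--> {1, 2, 3, 4, 5}  [seen]
{1, 2, 3, 4, 5} --b--> {1, 2, 3, 4, 5}  [seen]
{1, 2} --a--> {1, 2, 3, 4, 5}  [seen]
{1, 2} --b--> {3, 4, 5}  [new]
{1, 2, 5} --a--> {1, 2, 3, 4, 5}  [seen]
{1, 2, 5} --b--> {1, 2, 3, 4, 5}  [seen]
{3, 4, 5} --a--> {1, 2, 5}  [seen]
{3, 4, 5} --b--> {1, 2, 3, 4, 5}  [seen]
Reachable DFA states: {1}, {2, 3, 4, 5}, {5}, {1, 2, 3, 4, 5}, {1, 2}, {1, 2, 5}, {3, 4, 5}.

7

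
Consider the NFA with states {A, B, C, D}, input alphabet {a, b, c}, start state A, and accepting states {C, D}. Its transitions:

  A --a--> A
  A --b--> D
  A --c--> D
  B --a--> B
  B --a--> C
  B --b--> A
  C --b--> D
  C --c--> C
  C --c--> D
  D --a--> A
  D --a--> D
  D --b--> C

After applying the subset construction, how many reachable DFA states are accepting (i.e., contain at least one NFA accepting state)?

4

Start state of the DFA: {A}.
{A} --a--> {A}  [seen]
{A} --b--> {D}  [new]
{A} --c--> {D}  [seen]
{D} --a--> {A, D}  [new]
{D} --b--> {C}  [new]
{D} --c--> ∅  [new]
{A, D} --a--> {A, D}  [seen]
{A, D} --b--> {C, D}  [new]
{A, D} --c--> {D}  [seen]
{C} --a--> ∅  [seen]
{C} --b--> {D}  [seen]
{C} --c--> {C, D}  [seen]
∅ --a--> ∅  [seen]
∅ --b--> ∅  [seen]
∅ --c--> ∅  [seen]
{C, D} --a--> {A, D}  [seen]
{C, D} --b--> {C, D}  [seen]
{C, D} --c--> {C, D}  [seen]
Reachable DFA states: {A}, {D}, {A, D}, {C}, ∅, {C, D}.
Accepting DFA states (contain an NFA accepting state): {D}, {A, D}, {C}, {C, D}.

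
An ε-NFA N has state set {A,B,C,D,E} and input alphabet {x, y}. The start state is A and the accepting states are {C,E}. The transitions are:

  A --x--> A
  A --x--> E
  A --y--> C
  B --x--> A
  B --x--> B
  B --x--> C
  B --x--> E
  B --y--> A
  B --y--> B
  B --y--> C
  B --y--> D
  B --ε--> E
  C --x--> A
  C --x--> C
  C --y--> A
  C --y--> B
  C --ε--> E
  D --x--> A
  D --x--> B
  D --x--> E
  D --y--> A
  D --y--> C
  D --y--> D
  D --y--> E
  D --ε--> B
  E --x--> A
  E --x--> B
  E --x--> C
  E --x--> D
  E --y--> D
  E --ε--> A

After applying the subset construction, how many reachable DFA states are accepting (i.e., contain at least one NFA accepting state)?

3

Start state of the DFA: {A} (ε-closure of the NFA start).
{A} --x--> {A,E}  [new]
{A} --y--> {A,C,E}  [new]
{A,E} --x--> {A,B,C,D,E}  [new]
{A,E} --y--> {A,B,C,D,E}  [seen]
{A,C,E} --x--> {A,B,C,D,E}  [seen]
{A,C,E} --y--> {A,B,C,D,E}  [seen]
{A,B,C,D,E} --x--> {A,B,C,D,E}  [seen]
{A,B,C,D,E} --y--> {A,B,C,D,E}  [seen]
Reachable DFA states: {A}, {A,E}, {A,C,E}, {A,B,C,D,E}.
Accepting DFA states (contain an NFA accepting state): {A,E}, {A,C,E}, {A,B,C,D,E}.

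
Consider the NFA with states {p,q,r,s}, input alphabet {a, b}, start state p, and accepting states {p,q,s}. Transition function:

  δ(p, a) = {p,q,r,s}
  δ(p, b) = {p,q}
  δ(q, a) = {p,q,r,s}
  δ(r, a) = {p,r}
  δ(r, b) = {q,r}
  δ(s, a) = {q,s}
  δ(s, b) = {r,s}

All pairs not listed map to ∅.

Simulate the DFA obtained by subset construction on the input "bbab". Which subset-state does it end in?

{p,q,r,s}

Start: {p}.
δ(p,b) = {p,q}.
Union: {p,q}.
After b: {p,q}.
δ(p,b) = {p,q}; δ(q,b) = ∅.
Union: {p,q}.
After b: {p,q}.
δ(p,a) = {p,q,r,s}; δ(q,a) = {p,q,r,s}.
Union: {p,q,r,s}.
After a: {p,q,r,s}.
δ(p,b) = {p,q}; δ(q,b) = ∅; δ(r,b) = {q,r}; δ(s,b) = {r,s}.
Union: {p,q,r,s}.
After b: {p,q,r,s}.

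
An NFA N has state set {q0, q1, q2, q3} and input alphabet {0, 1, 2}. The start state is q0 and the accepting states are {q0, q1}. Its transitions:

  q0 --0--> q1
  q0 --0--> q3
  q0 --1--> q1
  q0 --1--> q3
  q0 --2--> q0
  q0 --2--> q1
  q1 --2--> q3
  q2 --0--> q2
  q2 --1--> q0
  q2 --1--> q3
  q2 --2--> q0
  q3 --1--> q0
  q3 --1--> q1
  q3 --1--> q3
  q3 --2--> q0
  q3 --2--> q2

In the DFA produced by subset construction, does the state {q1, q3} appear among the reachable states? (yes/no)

yes

Start state of the DFA: {q0}.
{q0} --0--> {q1, q3}  [new]
{q0} --1--> {q1, q3}  [seen]
{q0} --2--> {q0, q1}  [new]
{q1, q3} --0--> ∅  [new]
{q1, q3} --1--> {q0, q1, q3}  [new]
{q1, q3} --2--> {q0, q2, q3}  [new]
{q0, q1} --0--> {q1, q3}  [seen]
{q0, q1} --1--> {q1, q3}  [seen]
{q0, q1} --2--> {q0, q1, q3}  [seen]
∅ --0--> ∅  [seen]
∅ --1--> ∅  [seen]
∅ --2--> ∅  [seen]
{q0, q1, q3} --0--> {q1, q3}  [seen]
{q0, q1, q3} --1--> {q0, q1, q3}  [seen]
{q0, q1, q3} --2--> {q0, q1, q2, q3}  [new]
{q0, q2, q3} --0--> {q1, q2, q3}  [new]
{q0, q2, q3} --1--> {q0, q1, q3}  [seen]
{q0, q2, q3} --2--> {q0, q1, q2}  [new]
{q0, q1, q2, q3} --0--> {q1, q2, q3}  [seen]
{q0, q1, q2, q3} --1--> {q0, q1, q3}  [seen]
{q0, q1, q2, q3} --2--> {q0, q1, q2, q3}  [seen]
{q1, q2, q3} --0--> {q2}  [new]
{q1, q2, q3} --1--> {q0, q1, q3}  [seen]
{q1, q2, q3} --2--> {q0, q2, q3}  [seen]
{q0, q1, q2} --0--> {q1, q2, q3}  [seen]
{q0, q1, q2} --1--> {q0, q1, q3}  [seen]
{q0, q1, q2} --2--> {q0, q1, q3}  [seen]
{q2} --0--> {q2}  [seen]
{q2} --1--> {q0, q3}  [new]
{q2} --2--> {q0}  [seen]
{q0, q3} --0--> {q1, q3}  [seen]
{q0, q3} --1--> {q0, q1, q3}  [seen]
{q0, q3} --2--> {q0, q1, q2}  [seen]
Reachable DFA states: {q0}, {q1, q3}, {q0, q1}, ∅, {q0, q1, q3}, {q0, q2, q3}, {q0, q1, q2, q3}, {q1, q2, q3}, {q0, q1, q2}, {q2}, {q0, q3}.
{q1, q3} is among them.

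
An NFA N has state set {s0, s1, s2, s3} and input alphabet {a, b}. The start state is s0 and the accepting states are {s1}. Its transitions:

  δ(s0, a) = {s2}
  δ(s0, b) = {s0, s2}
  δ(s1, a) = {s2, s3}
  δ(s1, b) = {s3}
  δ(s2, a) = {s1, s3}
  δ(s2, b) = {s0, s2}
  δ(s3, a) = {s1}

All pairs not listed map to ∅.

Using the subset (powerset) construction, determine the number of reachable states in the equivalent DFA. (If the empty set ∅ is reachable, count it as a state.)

Start state of the DFA: {s0}.
{s0} --a--> {s2}  [new]
{s0} --b--> {s0, s2}  [new]
{s2} --a--> {s1, s3}  [new]
{s2} --b--> {s0, s2}  [seen]
{s0, s2} --a--> {s1, s2, s3}  [new]
{s0, s2} --b--> {s0, s2}  [seen]
{s1, s3} --a--> {s1, s2, s3}  [seen]
{s1, s3} --b--> {s3}  [new]
{s1, s2, s3} --a--> {s1, s2, s3}  [seen]
{s1, s2, s3} --b--> {s0, s2, s3}  [new]
{s3} --a--> {s1}  [new]
{s3} --b--> ∅  [new]
{s0, s2, s3} --a--> {s1, s2, s3}  [seen]
{s0, s2, s3} --b--> {s0, s2}  [seen]
{s1} --a--> {s2, s3}  [new]
{s1} --b--> {s3}  [seen]
∅ --a--> ∅  [seen]
∅ --b--> ∅  [seen]
{s2, s3} --a--> {s1, s3}  [seen]
{s2, s3} --b--> {s0, s2}  [seen]
Reachable DFA states: {s0}, {s2}, {s0, s2}, {s1, s3}, {s1, s2, s3}, {s3}, {s0, s2, s3}, {s1}, ∅, {s2, s3}.

10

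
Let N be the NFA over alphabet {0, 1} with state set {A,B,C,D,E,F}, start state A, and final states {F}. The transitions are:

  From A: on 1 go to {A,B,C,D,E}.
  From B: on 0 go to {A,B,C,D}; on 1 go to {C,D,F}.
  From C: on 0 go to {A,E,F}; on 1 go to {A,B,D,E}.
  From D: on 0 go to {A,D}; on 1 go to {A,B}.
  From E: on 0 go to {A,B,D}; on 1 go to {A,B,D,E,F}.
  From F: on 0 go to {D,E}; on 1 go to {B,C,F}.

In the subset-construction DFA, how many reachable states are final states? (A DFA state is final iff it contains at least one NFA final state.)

1

Start state of the DFA: {A}.
{A} --0--> ∅  [new]
{A} --1--> {A,B,C,D,E}  [new]
∅ --0--> ∅  [seen]
∅ --1--> ∅  [seen]
{A,B,C,D,E} --0--> {A,B,C,D,E,F}  [new]
{A,B,C,D,E} --1--> {A,B,C,D,E,F}  [seen]
{A,B,C,D,E,F} --0--> {A,B,C,D,E,F}  [seen]
{A,B,C,D,E,F} --1--> {A,B,C,D,E,F}  [seen]
Reachable DFA states: {A}, ∅, {A,B,C,D,E}, {A,B,C,D,E,F}.
Accepting DFA states (contain an NFA accepting state): {A,B,C,D,E,F}.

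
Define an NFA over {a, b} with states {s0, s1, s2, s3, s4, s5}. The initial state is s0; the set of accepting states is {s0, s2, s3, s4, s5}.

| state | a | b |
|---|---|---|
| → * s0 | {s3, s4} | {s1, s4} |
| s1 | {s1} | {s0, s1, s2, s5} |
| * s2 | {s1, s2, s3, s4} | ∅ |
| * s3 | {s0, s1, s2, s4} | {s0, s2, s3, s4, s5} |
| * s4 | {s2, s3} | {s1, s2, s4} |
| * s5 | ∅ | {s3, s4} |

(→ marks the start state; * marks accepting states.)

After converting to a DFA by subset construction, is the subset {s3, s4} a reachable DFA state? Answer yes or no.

Start state of the DFA: {s0}.
{s0} --a--> {s3, s4}  [new]
{s0} --b--> {s1, s4}  [new]
{s3, s4} --a--> {s0, s1, s2, s3, s4}  [new]
{s3, s4} --b--> {s0, s1, s2, s3, s4, s5}  [new]
{s1, s4} --a--> {s1, s2, s3}  [new]
{s1, s4} --b--> {s0, s1, s2, s4, s5}  [new]
{s0, s1, s2, s3, s4} --a--> {s0, s1, s2, s3, s4}  [seen]
{s0, s1, s2, s3, s4} --b--> {s0, s1, s2, s3, s4, s5}  [seen]
{s0, s1, s2, s3, s4, s5} --a--> {s0, s1, s2, s3, s4}  [seen]
{s0, s1, s2, s3, s4, s5} --b--> {s0, s1, s2, s3, s4, s5}  [seen]
{s1, s2, s3} --a--> {s0, s1, s2, s3, s4}  [seen]
{s1, s2, s3} --b--> {s0, s1, s2, s3, s4, s5}  [seen]
{s0, s1, s2, s4, s5} --a--> {s1, s2, s3, s4}  [new]
{s0, s1, s2, s4, s5} --b--> {s0, s1, s2, s3, s4, s5}  [seen]
{s1, s2, s3, s4} --a--> {s0, s1, s2, s3, s4}  [seen]
{s1, s2, s3, s4} --b--> {s0, s1, s2, s3, s4, s5}  [seen]
Reachable DFA states: {s0}, {s3, s4}, {s1, s4}, {s0, s1, s2, s3, s4}, {s0, s1, s2, s3, s4, s5}, {s1, s2, s3}, {s0, s1, s2, s4, s5}, {s1, s2, s3, s4}.
{s3, s4} is among them.

yes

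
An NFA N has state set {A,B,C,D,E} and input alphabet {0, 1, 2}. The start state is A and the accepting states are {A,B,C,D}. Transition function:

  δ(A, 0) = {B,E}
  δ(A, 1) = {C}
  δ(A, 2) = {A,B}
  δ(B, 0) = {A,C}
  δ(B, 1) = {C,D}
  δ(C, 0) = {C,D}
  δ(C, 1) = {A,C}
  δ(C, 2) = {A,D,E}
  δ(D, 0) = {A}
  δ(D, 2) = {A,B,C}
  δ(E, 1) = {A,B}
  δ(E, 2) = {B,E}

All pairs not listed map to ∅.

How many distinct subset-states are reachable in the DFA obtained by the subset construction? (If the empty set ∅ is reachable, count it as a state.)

15

Start state of the DFA: {A}.
{A} --0--> {B,E}  [new]
{A} --1--> {C}  [new]
{A} --2--> {A,B}  [new]
{B,E} --0--> {A,C}  [new]
{B,E} --1--> {A,B,C,D}  [new]
{B,E} --2--> {B,E}  [seen]
{C} --0--> {C,D}  [new]
{C} --1--> {A,C}  [seen]
{C} --2--> {A,D,E}  [new]
{A,B} --0--> {A,B,C,E}  [new]
{A,B} --1--> {C,D}  [seen]
{A,B} --2--> {A,B}  [seen]
{A,C} --0--> {B,C,D,E}  [new]
{A,C} --1--> {A,C}  [seen]
{A,C} --2--> {A,B,D,E}  [new]
{A,B,C,D} --0--> {A,B,C,D,E}  [new]
{A,B,C,D} --1--> {A,C,D}  [new]
{A,B,C,D} --2--> {A,B,C,D,E}  [seen]
{C,D} --0--> {A,C,D}  [seen]
{C,D} --1--> {A,C}  [seen]
{C,D} --2--> {A,B,C,D,E}  [seen]
{A,D,E} --0--> {A,B,E}  [new]
{A,D,E} --1--> {A,B,C}  [new]
{A,D,E} --2--> {A,B,C,E}  [seen]
{A,B,C,E} --0--> {A,B,C,D,E}  [seen]
{A,B,C,E} --1--> {A,B,C,D}  [seen]
{A,B,C,E} --2--> {A,B,D,E}  [seen]
{B,C,D,E} --0--> {A,C,D}  [seen]
{B,C,D,E} --1--> {A,B,C,D}  [seen]
{B,C,D,E} --2--> {A,B,C,D,E}  [seen]
{A,B,D,E} --0--> {A,B,C,E}  [seen]
{A,B,D,E} --1--> {A,B,C,D}  [seen]
{A,B,D,E} --2--> {A,B,C,E}  [seen]
{A,B,C,D,E} --0--> {A,B,C,D,E}  [seen]
{A,B,C,D,E} --1--> {A,B,C,D}  [seen]
{A,B,C,D,E} --2--> {A,B,C,D,E}  [seen]
{A,C,D} --0--> {A,B,C,D,E}  [seen]
{A,C,D} --1--> {A,C}  [seen]
{A,C,D} --2--> {A,B,C,D,E}  [seen]
{A,B,E} --0--> {A,B,C,E}  [seen]
{A,B,E} --1--> {A,B,C,D}  [seen]
{A,B,E} --2--> {A,B,E}  [seen]
{A,B,C} --0--> {A,B,C,D,E}  [seen]
{A,B,C} --1--> {A,C,D}  [seen]
{A,B,C} --2--> {A,B,D,E}  [seen]
Reachable DFA states: {A}, {B,E}, {C}, {A,B}, {A,C}, {A,B,C,D}, {C,D}, {A,D,E}, {A,B,C,E}, {B,C,D,E}, {A,B,D,E}, {A,B,C,D,E}, {A,C,D}, {A,B,E}, {A,B,C}.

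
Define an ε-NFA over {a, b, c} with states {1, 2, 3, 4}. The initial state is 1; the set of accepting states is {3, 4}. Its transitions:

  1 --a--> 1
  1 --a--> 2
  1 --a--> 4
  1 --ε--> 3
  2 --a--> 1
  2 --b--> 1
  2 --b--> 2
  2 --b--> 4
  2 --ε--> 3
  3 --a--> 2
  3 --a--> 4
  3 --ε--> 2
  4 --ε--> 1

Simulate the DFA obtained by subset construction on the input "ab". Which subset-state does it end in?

{1, 2, 3, 4}

Start: {1, 2, 3}.
δ(1,a) = {1, 2, 4}; δ(2,a) = {1}; δ(3,a) = {2, 4}.
Union: {1, 2, 4}.
ε-closure gives {1, 2, 3, 4}.
After a: {1, 2, 3, 4}.
δ(1,b) = ∅; δ(2,b) = {1, 2, 4}; δ(3,b) = ∅; δ(4,b) = ∅.
Union: {1, 2, 4}.
ε-closure gives {1, 2, 3, 4}.
After b: {1, 2, 3, 4}.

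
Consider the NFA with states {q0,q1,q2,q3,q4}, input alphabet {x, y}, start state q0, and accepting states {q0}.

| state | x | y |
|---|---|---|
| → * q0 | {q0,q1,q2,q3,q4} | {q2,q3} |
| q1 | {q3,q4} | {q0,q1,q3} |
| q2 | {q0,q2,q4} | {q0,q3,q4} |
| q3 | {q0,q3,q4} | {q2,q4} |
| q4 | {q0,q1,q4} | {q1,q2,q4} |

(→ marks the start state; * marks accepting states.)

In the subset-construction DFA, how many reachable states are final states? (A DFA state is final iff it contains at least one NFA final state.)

Start state of the DFA: {q0}.
{q0} --x--> {q0,q1,q2,q3,q4}  [new]
{q0} --y--> {q2,q3}  [new]
{q0,q1,q2,q3,q4} --x--> {q0,q1,q2,q3,q4}  [seen]
{q0,q1,q2,q3,q4} --y--> {q0,q1,q2,q3,q4}  [seen]
{q2,q3} --x--> {q0,q2,q3,q4}  [new]
{q2,q3} --y--> {q0,q2,q3,q4}  [seen]
{q0,q2,q3,q4} --x--> {q0,q1,q2,q3,q4}  [seen]
{q0,q2,q3,q4} --y--> {q0,q1,q2,q3,q4}  [seen]
Reachable DFA states: {q0}, {q0,q1,q2,q3,q4}, {q2,q3}, {q0,q2,q3,q4}.
Accepting DFA states (contain an NFA accepting state): {q0}, {q0,q1,q2,q3,q4}, {q0,q2,q3,q4}.

3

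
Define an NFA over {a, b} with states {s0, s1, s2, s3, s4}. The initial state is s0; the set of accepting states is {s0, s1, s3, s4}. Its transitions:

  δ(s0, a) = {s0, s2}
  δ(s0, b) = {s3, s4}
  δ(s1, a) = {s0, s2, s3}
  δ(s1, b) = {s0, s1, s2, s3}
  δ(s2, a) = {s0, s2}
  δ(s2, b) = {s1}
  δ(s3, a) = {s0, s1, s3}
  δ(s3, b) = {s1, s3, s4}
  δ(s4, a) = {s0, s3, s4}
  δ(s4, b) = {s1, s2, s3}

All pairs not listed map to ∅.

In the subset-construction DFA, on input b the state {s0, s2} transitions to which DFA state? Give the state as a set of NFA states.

{s1, s3, s4}

δ(s0,b) = {s3, s4}; δ(s2,b) = {s1}.
Union: {s1, s3, s4}.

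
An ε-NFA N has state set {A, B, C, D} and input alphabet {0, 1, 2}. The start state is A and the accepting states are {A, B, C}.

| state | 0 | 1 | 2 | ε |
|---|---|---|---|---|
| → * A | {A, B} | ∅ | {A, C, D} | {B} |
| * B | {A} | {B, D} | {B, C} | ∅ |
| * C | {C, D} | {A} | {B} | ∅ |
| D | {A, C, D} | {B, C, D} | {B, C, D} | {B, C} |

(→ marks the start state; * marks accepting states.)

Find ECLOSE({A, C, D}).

{A, B, C, D}

Begin with {A, C, D}.
A →ε {B}; add B.
ε-closure = {A, B, C, D}.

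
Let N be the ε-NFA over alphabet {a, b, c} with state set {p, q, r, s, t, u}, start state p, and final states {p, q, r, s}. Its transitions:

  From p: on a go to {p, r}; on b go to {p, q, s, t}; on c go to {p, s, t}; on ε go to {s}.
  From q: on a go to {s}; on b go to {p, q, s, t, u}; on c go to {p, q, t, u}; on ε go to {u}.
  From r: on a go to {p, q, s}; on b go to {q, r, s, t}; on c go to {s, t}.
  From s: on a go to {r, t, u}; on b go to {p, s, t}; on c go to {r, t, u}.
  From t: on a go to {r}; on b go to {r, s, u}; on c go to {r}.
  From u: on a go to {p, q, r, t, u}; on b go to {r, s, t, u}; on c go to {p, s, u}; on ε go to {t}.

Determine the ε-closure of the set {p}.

{p, s}

Begin with {p}.
p →ε {s}; add s.
ε-closure = {p, s}.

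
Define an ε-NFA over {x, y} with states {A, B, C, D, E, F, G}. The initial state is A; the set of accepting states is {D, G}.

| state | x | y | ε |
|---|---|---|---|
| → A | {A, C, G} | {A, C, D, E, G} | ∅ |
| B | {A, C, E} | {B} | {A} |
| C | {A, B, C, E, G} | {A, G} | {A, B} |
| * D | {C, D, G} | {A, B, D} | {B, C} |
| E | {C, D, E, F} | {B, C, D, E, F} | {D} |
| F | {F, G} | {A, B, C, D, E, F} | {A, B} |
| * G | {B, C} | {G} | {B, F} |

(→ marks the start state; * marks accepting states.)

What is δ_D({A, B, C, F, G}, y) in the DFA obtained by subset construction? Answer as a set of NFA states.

{A, B, C, D, E, F, G}

δ(A,y) = {A, C, D, E, G}; δ(B,y) = {B}; δ(C,y) = {A, G}; δ(F,y) = {A, B, C, D, E, F}; δ(G,y) = {G}.
Union: {A, B, C, D, E, F, G}.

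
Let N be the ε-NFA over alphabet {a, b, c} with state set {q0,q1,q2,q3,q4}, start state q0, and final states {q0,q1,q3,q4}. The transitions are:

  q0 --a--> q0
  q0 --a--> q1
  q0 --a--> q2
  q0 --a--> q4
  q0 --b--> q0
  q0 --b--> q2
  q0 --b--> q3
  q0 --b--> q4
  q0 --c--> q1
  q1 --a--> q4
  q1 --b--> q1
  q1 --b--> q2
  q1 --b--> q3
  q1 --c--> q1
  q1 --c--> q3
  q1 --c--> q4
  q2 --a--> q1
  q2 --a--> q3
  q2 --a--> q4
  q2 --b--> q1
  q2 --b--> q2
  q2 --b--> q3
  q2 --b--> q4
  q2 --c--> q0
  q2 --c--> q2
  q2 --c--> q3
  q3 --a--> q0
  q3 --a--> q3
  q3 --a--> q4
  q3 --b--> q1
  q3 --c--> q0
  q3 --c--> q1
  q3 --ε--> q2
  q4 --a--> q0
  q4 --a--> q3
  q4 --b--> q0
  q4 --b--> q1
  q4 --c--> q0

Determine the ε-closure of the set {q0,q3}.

Begin with {q0,q3}.
q3 →ε {q2}; add q2.
ε-closure = {q0,q2,q3}.

{q0,q2,q3}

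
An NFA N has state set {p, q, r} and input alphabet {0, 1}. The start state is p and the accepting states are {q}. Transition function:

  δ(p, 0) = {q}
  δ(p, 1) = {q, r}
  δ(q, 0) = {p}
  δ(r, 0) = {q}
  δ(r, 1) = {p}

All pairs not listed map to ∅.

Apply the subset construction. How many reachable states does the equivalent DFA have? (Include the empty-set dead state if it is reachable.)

5

Start state of the DFA: {p}.
{p} --0--> {q}  [new]
{p} --1--> {q, r}  [new]
{q} --0--> {p}  [seen]
{q} --1--> ∅  [new]
{q, r} --0--> {p, q}  [new]
{q, r} --1--> {p}  [seen]
∅ --0--> ∅  [seen]
∅ --1--> ∅  [seen]
{p, q} --0--> {p, q}  [seen]
{p, q} --1--> {q, r}  [seen]
Reachable DFA states: {p}, {q}, {q, r}, ∅, {p, q}.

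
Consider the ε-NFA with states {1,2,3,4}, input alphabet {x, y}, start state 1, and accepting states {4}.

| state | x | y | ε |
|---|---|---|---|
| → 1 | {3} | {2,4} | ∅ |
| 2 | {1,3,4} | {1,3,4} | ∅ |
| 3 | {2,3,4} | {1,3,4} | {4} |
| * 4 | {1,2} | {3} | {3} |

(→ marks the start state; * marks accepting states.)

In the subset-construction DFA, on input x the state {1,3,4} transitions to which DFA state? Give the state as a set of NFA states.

δ(1,x) = {3}; δ(3,x) = {2,3,4}; δ(4,x) = {1,2}.
Union: {1,2,3,4}.

{1,2,3,4}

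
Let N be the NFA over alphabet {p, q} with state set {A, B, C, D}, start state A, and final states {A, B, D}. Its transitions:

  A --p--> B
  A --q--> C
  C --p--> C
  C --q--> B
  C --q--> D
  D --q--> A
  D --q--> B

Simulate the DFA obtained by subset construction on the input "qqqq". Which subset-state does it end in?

{C}

Start: {A}.
δ(A,q) = {C}.
Union: {C}.
After q: {C}.
δ(C,q) = {B, D}.
Union: {B, D}.
After q: {B, D}.
δ(B,q) = ∅; δ(D,q) = {A, B}.
Union: {A, B}.
After q: {A, B}.
δ(A,q) = {C}; δ(B,q) = ∅.
Union: {C}.
After q: {C}.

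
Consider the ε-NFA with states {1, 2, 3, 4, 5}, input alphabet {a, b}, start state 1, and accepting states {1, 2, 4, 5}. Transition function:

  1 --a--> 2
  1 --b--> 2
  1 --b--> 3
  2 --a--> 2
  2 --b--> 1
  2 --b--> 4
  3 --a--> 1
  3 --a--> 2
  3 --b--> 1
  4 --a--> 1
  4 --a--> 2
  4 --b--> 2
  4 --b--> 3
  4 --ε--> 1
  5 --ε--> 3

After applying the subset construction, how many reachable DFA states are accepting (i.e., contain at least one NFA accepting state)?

6

Start state of the DFA: {1} (ε-closure of the NFA start).
{1} --a--> {2}  [new]
{1} --b--> {2, 3}  [new]
{2} --a--> {2}  [seen]
{2} --b--> {1, 4}  [new]
{2, 3} --a--> {1, 2}  [new]
{2, 3} --b--> {1, 4}  [seen]
{1, 4} --a--> {1, 2}  [seen]
{1, 4} --b--> {2, 3}  [seen]
{1, 2} --a--> {2}  [seen]
{1, 2} --b--> {1, 2, 3, 4}  [new]
{1, 2, 3, 4} --a--> {1, 2}  [seen]
{1, 2, 3, 4} --b--> {1, 2, 3, 4}  [seen]
Reachable DFA states: {1}, {2}, {2, 3}, {1, 4}, {1, 2}, {1, 2, 3, 4}.
Accepting DFA states (contain an NFA accepting state): {1}, {2}, {2, 3}, {1, 4}, {1, 2}, {1, 2, 3, 4}.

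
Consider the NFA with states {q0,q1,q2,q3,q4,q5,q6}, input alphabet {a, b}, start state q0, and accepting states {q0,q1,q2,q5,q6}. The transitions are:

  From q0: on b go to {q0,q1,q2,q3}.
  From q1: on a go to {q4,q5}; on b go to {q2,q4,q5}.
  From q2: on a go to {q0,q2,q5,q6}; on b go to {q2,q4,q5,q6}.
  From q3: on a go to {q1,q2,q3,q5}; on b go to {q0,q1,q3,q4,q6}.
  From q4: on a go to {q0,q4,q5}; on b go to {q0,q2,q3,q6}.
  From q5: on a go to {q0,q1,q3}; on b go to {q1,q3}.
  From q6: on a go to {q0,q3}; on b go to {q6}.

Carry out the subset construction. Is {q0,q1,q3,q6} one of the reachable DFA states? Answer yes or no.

Start state of the DFA: {q0}.
{q0} --a--> ∅  [new]
{q0} --b--> {q0,q1,q2,q3}  [new]
∅ --a--> ∅  [seen]
∅ --b--> ∅  [seen]
{q0,q1,q2,q3} --a--> {q0,q1,q2,q3,q4,q5,q6}  [new]
{q0,q1,q2,q3} --b--> {q0,q1,q2,q3,q4,q5,q6}  [seen]
{q0,q1,q2,q3,q4,q5,q6} --a--> {q0,q1,q2,q3,q4,q5,q6}  [seen]
{q0,q1,q2,q3,q4,q5,q6} --b--> {q0,q1,q2,q3,q4,q5,q6}  [seen]
Reachable DFA states: {q0}, ∅, {q0,q1,q2,q3}, {q0,q1,q2,q3,q4,q5,q6}.
{q0,q1,q3,q6} is not among them.

no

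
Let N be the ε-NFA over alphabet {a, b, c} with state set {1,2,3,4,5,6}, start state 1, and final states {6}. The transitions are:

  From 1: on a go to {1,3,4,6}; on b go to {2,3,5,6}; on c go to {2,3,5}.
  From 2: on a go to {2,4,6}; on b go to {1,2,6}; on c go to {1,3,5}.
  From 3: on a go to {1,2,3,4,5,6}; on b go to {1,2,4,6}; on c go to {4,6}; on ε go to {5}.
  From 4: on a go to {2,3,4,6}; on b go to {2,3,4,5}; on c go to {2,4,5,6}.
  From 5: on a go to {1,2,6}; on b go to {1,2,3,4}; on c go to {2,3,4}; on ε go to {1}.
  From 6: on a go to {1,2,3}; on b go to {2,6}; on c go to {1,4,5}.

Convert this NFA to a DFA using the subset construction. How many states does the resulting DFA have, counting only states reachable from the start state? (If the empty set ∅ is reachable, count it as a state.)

5

Start state of the DFA: {1} (ε-closure of the NFA start).
{1} --a--> {1,3,4,5,6}  [new]
{1} --b--> {1,2,3,5,6}  [new]
{1} --c--> {1,2,3,5}  [new]
{1,3,4,5,6} --a--> {1,2,3,4,5,6}  [new]
{1,3,4,5,6} --b--> {1,2,3,4,5,6}  [seen]
{1,3,4,5,6} --c--> {1,2,3,4,5,6}  [seen]
{1,2,3,5,6} --a--> {1,2,3,4,5,6}  [seen]
{1,2,3,5,6} --b--> {1,2,3,4,5,6}  [seen]
{1,2,3,5,6} --c--> {1,2,3,4,5,6}  [seen]
{1,2,3,5} --a--> {1,2,3,4,5,6}  [seen]
{1,2,3,5} --b--> {1,2,3,4,5,6}  [seen]
{1,2,3,5} --c--> {1,2,3,4,5,6}  [seen]
{1,2,3,4,5,6} --a--> {1,2,3,4,5,6}  [seen]
{1,2,3,4,5,6} --b--> {1,2,3,4,5,6}  [seen]
{1,2,3,4,5,6} --c--> {1,2,3,4,5,6}  [seen]
Reachable DFA states: {1}, {1,3,4,5,6}, {1,2,3,5,6}, {1,2,3,5}, {1,2,3,4,5,6}.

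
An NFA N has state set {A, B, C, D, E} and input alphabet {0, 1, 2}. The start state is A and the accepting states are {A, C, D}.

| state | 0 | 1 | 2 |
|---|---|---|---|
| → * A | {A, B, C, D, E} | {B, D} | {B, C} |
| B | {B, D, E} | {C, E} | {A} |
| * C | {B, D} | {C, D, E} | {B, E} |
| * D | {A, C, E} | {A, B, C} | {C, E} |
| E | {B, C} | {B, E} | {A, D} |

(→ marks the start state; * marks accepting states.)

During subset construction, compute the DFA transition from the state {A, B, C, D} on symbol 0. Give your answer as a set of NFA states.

{A, B, C, D, E}

δ(A,0) = {A, B, C, D, E}; δ(B,0) = {B, D, E}; δ(C,0) = {B, D}; δ(D,0) = {A, C, E}.
Union: {A, B, C, D, E}.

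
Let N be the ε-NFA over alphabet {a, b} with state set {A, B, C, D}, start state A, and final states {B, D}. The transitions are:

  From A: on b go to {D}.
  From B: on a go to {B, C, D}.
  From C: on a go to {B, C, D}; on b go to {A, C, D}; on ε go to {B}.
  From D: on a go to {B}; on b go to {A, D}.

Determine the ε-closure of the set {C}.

Begin with {C}.
C →ε {B}; add B.
ε-closure = {B, C}.

{B, C}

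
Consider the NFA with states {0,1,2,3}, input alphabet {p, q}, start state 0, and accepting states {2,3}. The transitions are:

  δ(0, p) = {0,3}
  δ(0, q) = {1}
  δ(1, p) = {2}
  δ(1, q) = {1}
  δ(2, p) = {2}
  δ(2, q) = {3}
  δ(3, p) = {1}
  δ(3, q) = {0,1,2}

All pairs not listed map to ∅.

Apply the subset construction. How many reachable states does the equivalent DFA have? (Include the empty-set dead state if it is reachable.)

11

Start state of the DFA: {0}.
{0} --p--> {0,3}  [new]
{0} --q--> {1}  [new]
{0,3} --p--> {0,1,3}  [new]
{0,3} --q--> {0,1,2}  [new]
{1} --p--> {2}  [new]
{1} --q--> {1}  [seen]
{0,1,3} --p--> {0,1,2,3}  [new]
{0,1,3} --q--> {0,1,2}  [seen]
{0,1,2} --p--> {0,2,3}  [new]
{0,1,2} --q--> {1,3}  [new]
{2} --p--> {2}  [seen]
{2} --q--> {3}  [new]
{0,1,2,3} --p--> {0,1,2,3}  [seen]
{0,1,2,3} --q--> {0,1,2,3}  [seen]
{0,2,3} --p--> {0,1,2,3}  [seen]
{0,2,3} --q--> {0,1,2,3}  [seen]
{1,3} --p--> {1,2}  [new]
{1,3} --q--> {0,1,2}  [seen]
{3} --p--> {1}  [seen]
{3} --q--> {0,1,2}  [seen]
{1,2} --p--> {2}  [seen]
{1,2} --q--> {1,3}  [seen]
Reachable DFA states: {0}, {0,3}, {1}, {0,1,3}, {0,1,2}, {2}, {0,1,2,3}, {0,2,3}, {1,3}, {3}, {1,2}.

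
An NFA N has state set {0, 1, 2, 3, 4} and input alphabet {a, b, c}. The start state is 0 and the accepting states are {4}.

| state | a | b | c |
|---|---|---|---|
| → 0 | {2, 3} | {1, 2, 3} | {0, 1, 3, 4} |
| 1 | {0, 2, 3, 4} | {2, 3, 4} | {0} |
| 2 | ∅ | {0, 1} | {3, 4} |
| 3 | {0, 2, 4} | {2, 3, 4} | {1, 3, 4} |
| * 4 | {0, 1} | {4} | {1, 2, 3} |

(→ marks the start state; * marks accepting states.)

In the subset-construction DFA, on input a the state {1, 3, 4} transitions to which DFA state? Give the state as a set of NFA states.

δ(1,a) = {0, 2, 3, 4}; δ(3,a) = {0, 2, 4}; δ(4,a) = {0, 1}.
Union: {0, 1, 2, 3, 4}.

{0, 1, 2, 3, 4}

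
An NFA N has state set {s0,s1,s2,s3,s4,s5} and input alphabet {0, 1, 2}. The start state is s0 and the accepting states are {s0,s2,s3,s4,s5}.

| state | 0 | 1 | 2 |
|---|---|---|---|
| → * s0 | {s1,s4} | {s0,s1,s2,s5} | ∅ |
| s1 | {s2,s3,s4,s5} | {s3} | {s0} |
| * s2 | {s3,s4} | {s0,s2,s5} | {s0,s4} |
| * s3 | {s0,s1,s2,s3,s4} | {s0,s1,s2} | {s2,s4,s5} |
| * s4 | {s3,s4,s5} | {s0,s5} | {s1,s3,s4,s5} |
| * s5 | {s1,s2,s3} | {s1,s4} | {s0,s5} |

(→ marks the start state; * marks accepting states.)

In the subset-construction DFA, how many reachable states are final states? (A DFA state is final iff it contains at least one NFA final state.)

13

Start state of the DFA: {s0}.
{s0} --0--> {s1,s4}  [new]
{s0} --1--> {s0,s1,s2,s5}  [new]
{s0} --2--> ∅  [new]
{s1,s4} --0--> {s2,s3,s4,s5}  [new]
{s1,s4} --1--> {s0,s3,s5}  [new]
{s1,s4} --2--> {s0,s1,s3,s4,s5}  [new]
{s0,s1,s2,s5} --0--> {s1,s2,s3,s4,s5}  [new]
{s0,s1,s2,s5} --1--> {s0,s1,s2,s3,s4,s5}  [new]
{s0,s1,s2,s5} --2--> {s0,s4,s5}  [new]
∅ --0--> ∅  [seen]
∅ --1--> ∅  [seen]
∅ --2--> ∅  [seen]
{s2,s3,s4,s5} --0--> {s0,s1,s2,s3,s4,s5}  [seen]
{s2,s3,s4,s5} --1--> {s0,s1,s2,s4,s5}  [new]
{s2,s3,s4,s5} --2--> {s0,s1,s2,s3,s4,s5}  [seen]
{s0,s3,s5} --0--> {s0,s1,s2,s3,s4}  [new]
{s0,s3,s5} --1--> {s0,s1,s2,s4,s5}  [seen]
{s0,s3,s5} --2--> {s0,s2,s4,s5}  [new]
{s0,s1,s3,s4,s5} --0--> {s0,s1,s2,s3,s4,s5}  [seen]
{s0,s1,s3,s4,s5} --1--> {s0,s1,s2,s3,s4,s5}  [seen]
{s0,s1,s3,s4,s5} --2--> {s0,s1,s2,s3,s4,s5}  [seen]
{s1,s2,s3,s4,s5} --0--> {s0,s1,s2,s3,s4,s5}  [seen]
{s1,s2,s3,s4,s5} --1--> {s0,s1,s2,s3,s4,s5}  [seen]
{s1,s2,s3,s4,s5} --2--> {s0,s1,s2,s3,s4,s5}  [seen]
{s0,s1,s2,s3,s4,s5} --0--> {s0,s1,s2,s3,s4,s5}  [seen]
{s0,s1,s2,s3,s4,s5} --1--> {s0,s1,s2,s3,s4,s5}  [seen]
{s0,s1,s2,s3,s4,s5} --2--> {s0,s1,s2,s3,s4,s5}  [seen]
{s0,s4,s5} --0--> {s1,s2,s3,s4,s5}  [seen]
{s0,s4,s5} --1--> {s0,s1,s2,s4,s5}  [seen]
{s0,s4,s5} --2--> {s0,s1,s3,s4,s5}  [seen]
{s0,s1,s2,s4,s5} --0--> {s1,s2,s3,s4,s5}  [seen]
{s0,s1,s2,s4,s5} --1--> {s0,s1,s2,s3,s4,s5}  [seen]
{s0,s1,s2,s4,s5} --2--> {s0,s1,s3,s4,s5}  [seen]
{s0,s1,s2,s3,s4} --0--> {s0,s1,s2,s3,s4,s5}  [seen]
{s0,s1,s2,s3,s4} --1--> {s0,s1,s2,s3,s5}  [new]
{s0,s1,s2,s3,s4} --2--> {s0,s1,s2,s3,s4,s5}  [seen]
{s0,s2,s4,s5} --0--> {s1,s2,s3,s4,s5}  [seen]
{s0,s2,s4,s5} --1--> {s0,s1,s2,s4,s5}  [seen]
{s0,s2,s4,s5} --2--> {s0,s1,s3,s4,s5}  [seen]
{s0,s1,s2,s3,s5} --0--> {s0,s1,s2,s3,s4,s5}  [seen]
{s0,s1,s2,s3,s5} --1--> {s0,s1,s2,s3,s4,s5}  [seen]
{s0,s1,s2,s3,s5} --2--> {s0,s2,s4,s5}  [seen]
Reachable DFA states: {s0}, {s1,s4}, {s0,s1,s2,s5}, ∅, {s2,s3,s4,s5}, {s0,s3,s5}, {s0,s1,s3,s4,s5}, {s1,s2,s3,s4,s5}, {s0,s1,s2,s3,s4,s5}, {s0,s4,s5}, {s0,s1,s2,s4,s5}, {s0,s1,s2,s3,s4}, {s0,s2,s4,s5}, {s0,s1,s2,s3,s5}.
Accepting DFA states (contain an NFA accepting state): {s0}, {s1,s4}, {s0,s1,s2,s5}, {s2,s3,s4,s5}, {s0,s3,s5}, {s0,s1,s3,s4,s5}, {s1,s2,s3,s4,s5}, {s0,s1,s2,s3,s4,s5}, {s0,s4,s5}, {s0,s1,s2,s4,s5}, {s0,s1,s2,s3,s4}, {s0,s2,s4,s5}, {s0,s1,s2,s3,s5}.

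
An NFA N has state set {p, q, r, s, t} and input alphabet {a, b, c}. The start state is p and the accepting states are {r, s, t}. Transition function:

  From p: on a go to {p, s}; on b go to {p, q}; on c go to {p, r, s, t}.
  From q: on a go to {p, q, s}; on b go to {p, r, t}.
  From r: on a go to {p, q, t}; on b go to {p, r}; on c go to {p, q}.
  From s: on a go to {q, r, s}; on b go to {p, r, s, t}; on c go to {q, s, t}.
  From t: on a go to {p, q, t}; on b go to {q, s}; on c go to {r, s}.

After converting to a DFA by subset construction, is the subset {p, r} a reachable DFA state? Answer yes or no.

Start state of the DFA: {p}.
{p} --a--> {p, s}  [new]
{p} --b--> {p, q}  [new]
{p} --c--> {p, r, s, t}  [new]
{p, s} --a--> {p, q, r, s}  [new]
{p, s} --b--> {p, q, r, s, t}  [new]
{p, s} --c--> {p, q, r, s, t}  [seen]
{p, q} --a--> {p, q, s}  [new]
{p, q} --b--> {p, q, r, t}  [new]
{p, q} --c--> {p, r, s, t}  [seen]
{p, r, s, t} --a--> {p, q, r, s, t}  [seen]
{p, r, s, t} --b--> {p, q, r, s, t}  [seen]
{p, r, s, t} --c--> {p, q, r, s, t}  [seen]
{p, q, r, s} --a--> {p, q, r, s, t}  [seen]
{p, q, r, s} --b--> {p, q, r, s, t}  [seen]
{p, q, r, s} --c--> {p, q, r, s, t}  [seen]
{p, q, r, s, t} --a--> {p, q, r, s, t}  [seen]
{p, q, r, s, t} --b--> {p, q, r, s, t}  [seen]
{p, q, r, s, t} --c--> {p, q, r, s, t}  [seen]
{p, q, s} --a--> {p, q, r, s}  [seen]
{p, q, s} --b--> {p, q, r, s, t}  [seen]
{p, q, s} --c--> {p, q, r, s, t}  [seen]
{p, q, r, t} --a--> {p, q, s, t}  [new]
{p, q, r, t} --b--> {p, q, r, s, t}  [seen]
{p, q, r, t} --c--> {p, q, r, s, t}  [seen]
{p, q, s, t} --a--> {p, q, r, s, t}  [seen]
{p, q, s, t} --b--> {p, q, r, s, t}  [seen]
{p, q, s, t} --c--> {p, q, r, s, t}  [seen]
Reachable DFA states: {p}, {p, s}, {p, q}, {p, r, s, t}, {p, q, r, s}, {p, q, r, s, t}, {p, q, s}, {p, q, r, t}, {p, q, s, t}.
{p, r} is not among them.

no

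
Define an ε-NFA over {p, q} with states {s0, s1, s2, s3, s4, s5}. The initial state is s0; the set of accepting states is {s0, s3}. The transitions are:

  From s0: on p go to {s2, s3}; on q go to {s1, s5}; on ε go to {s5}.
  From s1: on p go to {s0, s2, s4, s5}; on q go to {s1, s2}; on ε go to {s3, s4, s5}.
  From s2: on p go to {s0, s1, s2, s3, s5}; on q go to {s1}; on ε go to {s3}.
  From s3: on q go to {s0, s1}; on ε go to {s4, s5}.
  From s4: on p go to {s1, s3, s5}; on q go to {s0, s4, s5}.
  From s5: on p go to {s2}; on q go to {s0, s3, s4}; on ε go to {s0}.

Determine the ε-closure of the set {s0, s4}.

{s0, s4, s5}

Begin with {s0, s4}.
s0 →ε {s5}; add s5.
ε-closure = {s0, s4, s5}.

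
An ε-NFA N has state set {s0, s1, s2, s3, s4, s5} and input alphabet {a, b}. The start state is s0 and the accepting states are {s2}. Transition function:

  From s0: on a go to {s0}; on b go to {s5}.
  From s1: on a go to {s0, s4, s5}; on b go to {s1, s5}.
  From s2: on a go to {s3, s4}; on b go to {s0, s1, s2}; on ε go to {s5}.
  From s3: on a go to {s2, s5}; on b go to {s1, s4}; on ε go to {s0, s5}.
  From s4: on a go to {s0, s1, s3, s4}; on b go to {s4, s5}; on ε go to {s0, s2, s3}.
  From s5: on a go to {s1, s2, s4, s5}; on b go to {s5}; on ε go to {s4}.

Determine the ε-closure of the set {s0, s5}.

Begin with {s0, s5}.
s5 →ε {s4}; add s4.
s4 →ε {s0, s2, s3}; add s2, s3.
ε-closure = {s0, s2, s3, s4, s5}.

{s0, s2, s3, s4, s5}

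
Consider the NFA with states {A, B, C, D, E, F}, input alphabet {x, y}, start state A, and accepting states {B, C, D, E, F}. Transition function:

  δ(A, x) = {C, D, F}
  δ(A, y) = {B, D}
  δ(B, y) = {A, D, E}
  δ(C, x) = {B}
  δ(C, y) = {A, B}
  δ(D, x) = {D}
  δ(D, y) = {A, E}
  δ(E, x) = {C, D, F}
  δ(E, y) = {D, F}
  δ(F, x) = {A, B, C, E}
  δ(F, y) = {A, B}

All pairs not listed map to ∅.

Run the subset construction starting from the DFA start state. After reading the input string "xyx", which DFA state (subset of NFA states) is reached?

Start: {A}.
δ(A,x) = {C, D, F}.
Union: {C, D, F}.
After x: {C, D, F}.
δ(C,y) = {A, B}; δ(D,y) = {A, E}; δ(F,y) = {A, B}.
Union: {A, B, E}.
After y: {A, B, E}.
δ(A,x) = {C, D, F}; δ(B,x) = ∅; δ(E,x) = {C, D, F}.
Union: {C, D, F}.
After x: {C, D, F}.

{C, D, F}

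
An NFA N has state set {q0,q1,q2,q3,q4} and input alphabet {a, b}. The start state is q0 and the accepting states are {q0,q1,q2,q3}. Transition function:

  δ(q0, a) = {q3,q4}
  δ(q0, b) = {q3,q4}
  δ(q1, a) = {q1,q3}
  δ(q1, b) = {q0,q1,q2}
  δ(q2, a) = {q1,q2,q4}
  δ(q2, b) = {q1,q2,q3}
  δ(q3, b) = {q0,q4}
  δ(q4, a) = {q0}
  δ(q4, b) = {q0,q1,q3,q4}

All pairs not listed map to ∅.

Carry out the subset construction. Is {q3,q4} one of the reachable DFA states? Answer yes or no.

Start state of the DFA: {q0}.
{q0} --a--> {q3,q4}  [new]
{q0} --b--> {q3,q4}  [seen]
{q3,q4} --a--> {q0}  [seen]
{q3,q4} --b--> {q0,q1,q3,q4}  [new]
{q0,q1,q3,q4} --a--> {q0,q1,q3,q4}  [seen]
{q0,q1,q3,q4} --b--> {q0,q1,q2,q3,q4}  [new]
{q0,q1,q2,q3,q4} --a--> {q0,q1,q2,q3,q4}  [seen]
{q0,q1,q2,q3,q4} --b--> {q0,q1,q2,q3,q4}  [seen]
Reachable DFA states: {q0}, {q3,q4}, {q0,q1,q3,q4}, {q0,q1,q2,q3,q4}.
{q3,q4} is among them.

yes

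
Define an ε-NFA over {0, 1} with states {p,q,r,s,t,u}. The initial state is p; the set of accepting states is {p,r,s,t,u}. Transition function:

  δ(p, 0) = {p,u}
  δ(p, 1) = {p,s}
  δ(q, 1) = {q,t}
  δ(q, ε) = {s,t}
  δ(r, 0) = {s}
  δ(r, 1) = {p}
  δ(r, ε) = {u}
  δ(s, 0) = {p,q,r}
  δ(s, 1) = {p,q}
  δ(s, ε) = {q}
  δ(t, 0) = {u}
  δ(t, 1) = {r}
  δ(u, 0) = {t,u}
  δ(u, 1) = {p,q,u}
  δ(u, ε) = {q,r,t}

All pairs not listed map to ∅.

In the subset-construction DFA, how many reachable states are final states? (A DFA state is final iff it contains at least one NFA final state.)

Start state of the DFA: {p} (ε-closure of the NFA start).
{p} --0--> {p,q,r,s,t,u}  [new]
{p} --1--> {p,q,s,t}  [new]
{p,q,r,s,t,u} --0--> {p,q,r,s,t,u}  [seen]
{p,q,r,s,t,u} --1--> {p,q,r,s,t,u}  [seen]
{p,q,s,t} --0--> {p,q,r,s,t,u}  [seen]
{p,q,s,t} --1--> {p,q,r,s,t,u}  [seen]
Reachable DFA states: {p}, {p,q,r,s,t,u}, {p,q,s,t}.
Accepting DFA states (contain an NFA accepting state): {p}, {p,q,r,s,t,u}, {p,q,s,t}.

3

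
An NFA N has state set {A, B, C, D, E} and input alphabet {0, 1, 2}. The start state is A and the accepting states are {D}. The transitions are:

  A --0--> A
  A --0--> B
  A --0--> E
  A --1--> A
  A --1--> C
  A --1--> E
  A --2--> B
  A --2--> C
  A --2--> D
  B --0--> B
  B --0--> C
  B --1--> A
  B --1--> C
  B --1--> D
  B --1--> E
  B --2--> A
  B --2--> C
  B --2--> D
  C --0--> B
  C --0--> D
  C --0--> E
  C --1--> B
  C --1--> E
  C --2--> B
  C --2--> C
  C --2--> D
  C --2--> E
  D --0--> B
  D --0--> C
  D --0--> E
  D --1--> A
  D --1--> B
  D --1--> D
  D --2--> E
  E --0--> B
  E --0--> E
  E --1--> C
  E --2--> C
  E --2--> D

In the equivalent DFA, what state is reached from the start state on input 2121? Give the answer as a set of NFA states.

Start: {A}.
δ(A,2) = {B, C, D}.
Union: {B, C, D}.
After 2: {B, C, D}.
δ(B,1) = {A, C, D, E}; δ(C,1) = {B, E}; δ(D,1) = {A, B, D}.
Union: {A, B, C, D, E}.
After 1: {A, B, C, D, E}.
δ(A,2) = {B, C, D}; δ(B,2) = {A, C, D}; δ(C,2) = {B, C, D, E}; δ(D,2) = {E}; δ(E,2) = {C, D}.
Union: {A, B, C, D, E}.
After 2: {A, B, C, D, E}.
δ(A,1) = {A, C, E}; δ(B,1) = {A, C, D, E}; δ(C,1) = {B, E}; δ(D,1) = {A, B, D}; δ(E,1) = {C}.
Union: {A, B, C, D, E}.
After 1: {A, B, C, D, E}.

{A, B, C, D, E}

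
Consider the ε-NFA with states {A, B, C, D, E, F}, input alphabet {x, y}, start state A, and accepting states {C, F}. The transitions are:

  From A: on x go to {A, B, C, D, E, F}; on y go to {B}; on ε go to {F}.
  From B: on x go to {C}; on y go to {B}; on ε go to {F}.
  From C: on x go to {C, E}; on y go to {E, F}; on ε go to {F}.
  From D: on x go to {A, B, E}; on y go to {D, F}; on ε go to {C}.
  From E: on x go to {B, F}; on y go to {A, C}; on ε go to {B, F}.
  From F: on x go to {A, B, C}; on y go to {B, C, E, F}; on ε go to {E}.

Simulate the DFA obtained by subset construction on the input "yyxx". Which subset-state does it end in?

Start: {A, B, E, F}.
δ(A,y) = {B}; δ(B,y) = {B}; δ(E,y) = {A, C}; δ(F,y) = {B, C, E, F}.
Union: {A, B, C, E, F}.
After y: {A, B, C, E, F}.
δ(A,y) = {B}; δ(B,y) = {B}; δ(C,y) = {E, F}; δ(E,y) = {A, C}; δ(F,y) = {B, C, E, F}.
Union: {A, B, C, E, F}.
After y: {A, B, C, E, F}.
δ(A,x) = {A, B, C, D, E, F}; δ(B,x) = {C}; δ(C,x) = {C, E}; δ(E,x) = {B, F}; δ(F,x) = {A, B, C}.
Union: {A, B, C, D, E, F}.
After x: {A, B, C, D, E, F}.
δ(A,x) = {A, B, C, D, E, F}; δ(B,x) = {C}; δ(C,x) = {C, E}; δ(D,x) = {A, B, E}; δ(E,x) = {B, F}; δ(F,x) = {A, B, C}.
Union: {A, B, C, D, E, F}.
After x: {A, B, C, D, E, F}.

{A, B, C, D, E, F}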